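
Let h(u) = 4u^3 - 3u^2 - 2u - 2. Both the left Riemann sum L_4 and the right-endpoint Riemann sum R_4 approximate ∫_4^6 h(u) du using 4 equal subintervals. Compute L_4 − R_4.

L_4 = 732.75.
R_4 = 1004.75.
L_4 − R_4 = -272.

-272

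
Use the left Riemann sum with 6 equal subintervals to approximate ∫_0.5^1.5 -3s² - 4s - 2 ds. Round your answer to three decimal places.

-8.431

Δs = (1.5 − 0.5)/6 = 1/6.
Left endpoints: 0.5, 2/3, 5/6, 1, 7/6, 4/3.
f(0.5) = -4.75, f(2/3) = -6, f(5/6) = -89/12, f(1) = -9, f(7/6) = -10.75, f(4/3) = -38/3.
Sum = Δs · [f(0.5) + f(2/3) + f(5/6) + ...].
Sum ≈ -8.431.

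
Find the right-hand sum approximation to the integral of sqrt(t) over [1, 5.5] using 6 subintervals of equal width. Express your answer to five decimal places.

8.42359

Δt = (5.5 − 1)/6 = 0.75.
Right endpoints: 1.75, 2.5, 3.25, 4, 4.75, 5.5.
f(1.75) ≈ 1.32288, f(2.5) ≈ 1.58114, f(3.25) ≈ 1.80278, f(4) ≈ 2.00000, f(4.75) ≈ 2.17945, f(5.5) ≈ 2.34521.
Sum = Δt · [f(1.75) + f(2.5) + f(3.25) + ...].
Sum ≈ 8.42359.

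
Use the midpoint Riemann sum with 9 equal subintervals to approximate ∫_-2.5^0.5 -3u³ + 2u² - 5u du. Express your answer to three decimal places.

54.444

Δu = (0.5 − (-2.5))/9 = 1/3.
Midpoints: -7/3, -2, -5/3, -4/3, -1, -2/3, -1/3, 0, 1/3.
f(-7/3) = 182/3, f(-2) = 42, f(-5/3) = 250/9, f(-4/3) = 52/3, f(-1) = 10, f(-2/3) = 46/9, f(-1/3) = 2, f(0) = 0, f(1/3) = -14/9.
Sum = Δu · [f(-7/3) + f(-2) + f(-5/3) + ...].
Sum ≈ 54.444.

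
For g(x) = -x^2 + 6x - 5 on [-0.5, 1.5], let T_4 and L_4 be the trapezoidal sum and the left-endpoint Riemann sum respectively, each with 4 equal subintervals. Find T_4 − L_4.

T_4 = -5.25.
L_4 = -7.75.
T_4 − L_4 = 2.5.

2.5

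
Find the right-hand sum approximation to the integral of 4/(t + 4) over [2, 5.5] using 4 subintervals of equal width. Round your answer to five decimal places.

1.73492

Δt = (5.5 − 2)/4 = 0.875.
Right endpoints: 2.875, 3.75, 4.625, 5.5.
f(2.875) = 32/55, f(3.75) = 16/31, f(4.625) = 32/69, f(5.5) = 8/19.
Sum = Δt · [f(2.875) + f(3.75) + f(4.625) + f(5.5)].
Sum ≈ 1.73492.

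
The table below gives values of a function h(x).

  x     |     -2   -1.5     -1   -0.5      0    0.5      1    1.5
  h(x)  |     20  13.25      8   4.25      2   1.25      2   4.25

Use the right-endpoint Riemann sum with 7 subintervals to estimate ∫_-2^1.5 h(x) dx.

17.5

Δx = 0.5.
Sum = 0.5·[13.25 + 8 + 4.25 + 2 + 1.25 + 2 + 4.25] = 17.5.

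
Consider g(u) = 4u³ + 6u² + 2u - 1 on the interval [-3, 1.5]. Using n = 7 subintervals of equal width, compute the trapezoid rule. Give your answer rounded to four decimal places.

Δu = (1.5 − (-3))/7 = 9/14.
g(-3) = -61, g(-33/14) = -8494/343, g(-12/7) = -2383/343, g(-15/14) = -403/343, g(-3/7) = -367/343, g(3/14) = -88/343, g(6/7) = 2621/343, g(1.5) = 29.
T_7 = (Δu/2)·[g(u_0) + 2g(u_1) + ... + 2g(u_{6}) + g(u_7)].
Sum ≈ -27.3673.

-27.3673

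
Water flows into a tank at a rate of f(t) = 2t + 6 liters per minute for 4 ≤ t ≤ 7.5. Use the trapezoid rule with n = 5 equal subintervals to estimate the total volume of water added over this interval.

Δt = (7.5 − 4)/5 = 0.7.
f(4) = 14, f(4.7) = 15.4, f(5.4) = 16.8, f(6.1) = 18.2, f(6.8) = 19.6, f(7.5) = 21.
T_5 = (Δt/2)·[f(t_0) + 2f(t_1) + ... + 2f(t_{4}) + f(t_5)].
Sum = 61.25.

61.25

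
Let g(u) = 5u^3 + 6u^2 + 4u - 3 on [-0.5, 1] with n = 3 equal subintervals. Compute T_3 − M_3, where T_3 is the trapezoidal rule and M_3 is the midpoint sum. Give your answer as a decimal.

0.9140625

T_3 = 1.03125.
M_3 = 0.1171875.
T_3 − M_3 = 0.9140625.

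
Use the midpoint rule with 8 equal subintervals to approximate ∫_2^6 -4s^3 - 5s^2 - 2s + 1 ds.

-1650.25

Δs = (6 − 2)/8 = 0.5.
Midpoints: 2.25, 2.75, 3.25, 3.75, 4.25, 4.75, 5.25, 5.75.
f(2.25) = -74.375, f(2.75) = -125.5, f(3.25) = -195.625, f(3.75) = -287.75, f(4.25) = -404.875, f(4.75) = -550, f(5.25) = -726.125, f(5.75) = -936.25.
Sum = Δs · [f(2.25) + f(2.75) + f(3.25) + ...].
Sum = -1650.25.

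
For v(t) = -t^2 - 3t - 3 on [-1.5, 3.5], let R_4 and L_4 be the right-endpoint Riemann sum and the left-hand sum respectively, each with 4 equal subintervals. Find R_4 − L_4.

R_4 = -62.34375.
L_4 = -31.09375.
R_4 − L_4 = -31.25.

-31.25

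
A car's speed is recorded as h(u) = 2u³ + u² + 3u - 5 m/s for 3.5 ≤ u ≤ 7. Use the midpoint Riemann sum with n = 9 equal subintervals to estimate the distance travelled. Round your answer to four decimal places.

Δu = (7 − 3.5)/9 = 7/18.
Midpoints: 133/36, 49/12, 161/36, 175/36, 5.25, 203/36, 217/36, 77/12, 245/36.
h(133/36) = 2812951/23328, h(49/12) = 138319/864, h(161/36) = 4836203/23328, h(175/36) = 6134185/23328, h(5.25) = 327.71875, h(203/36) = 9385181/23328, h(217/36) = 11371123/23328, h(77/12) = 504419/864, h(245/36) = 16146215/23328.
Sum = Δu · [h(133/36) + h(49/12) + h(161/36) + ...].
Sum ≈ 1261.7018.

1261.7018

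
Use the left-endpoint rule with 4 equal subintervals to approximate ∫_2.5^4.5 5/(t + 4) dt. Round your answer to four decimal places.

1.3876

Δt = (4.5 − 2.5)/4 = 0.5.
Left endpoints: 2.5, 3, 3.5, 4.
f(2.5) = 10/13, f(3) = 5/7, f(3.5) = 2/3, f(4) = 0.625.
Sum = Δt · [f(2.5) + f(3) + f(3.5) + f(4)].
Sum ≈ 1.3876.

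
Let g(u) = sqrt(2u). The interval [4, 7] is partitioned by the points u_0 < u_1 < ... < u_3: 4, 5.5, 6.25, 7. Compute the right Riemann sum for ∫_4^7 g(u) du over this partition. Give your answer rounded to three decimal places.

10.433

Subinterval widths: 1.5, 0.75, 0.75.
Right endpoints: 5.5, 6.25, 7.
g(5.5) ≈ 3.317, g(6.25) ≈ 3.536, g(7) ≈ 3.742.
Sum = Σ Δu_i · g(u_i).
Sum ≈ 10.433.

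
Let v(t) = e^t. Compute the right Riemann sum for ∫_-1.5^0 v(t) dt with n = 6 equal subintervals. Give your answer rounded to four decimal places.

0.8780

Δt = (0 − (-1.5))/6 = 0.25.
Right endpoints: -1.25, -1, -0.75, -0.5, -0.25, 0.
v(-1.25) ≈ 0.2865, v(-1) ≈ 0.3679, v(-0.75) ≈ 0.4724, v(-0.5) ≈ 0.6065, v(-0.25) ≈ 0.7788, v(0) ≈ 1.0000.
Sum = Δt · [v(-1.25) + v(-1) + v(-0.75) + ...].
Sum ≈ 0.8780.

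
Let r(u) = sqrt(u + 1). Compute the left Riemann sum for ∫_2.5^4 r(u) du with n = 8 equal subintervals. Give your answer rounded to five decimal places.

Δu = (4 − 2.5)/8 = 0.1875.
Left endpoints: 2.5, 2.6875, 2.875, 3.0625, 3.25, 3.4375, 3.625, 3.8125.
r(2.5) ≈ 1.87083, r(2.6875) ≈ 1.92029, r(2.875) ≈ 1.96850, r(3.0625) ≈ 2.01556, r(3.25) ≈ 2.06155, r(3.4375) ≈ 2.10654, r(3.625) ≈ 2.15058, r(3.8125) ≈ 2.19374.
Sum = Δu · [r(2.5) + r(2.6875) + r(2.875) + ...].
Sum ≈ 3.05392.

3.05392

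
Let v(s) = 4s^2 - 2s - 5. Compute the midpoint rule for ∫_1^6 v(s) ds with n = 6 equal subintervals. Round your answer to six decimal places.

225.509259

Δs = (6 − 1)/6 = 5/6.
Midpoints: 17/12, 2.25, 37/12, 47/12, 4.75, 67/12.
v(17/12) = 7/36, v(2.25) = 10.75, v(37/12) = 967/36, v(47/12) = 1747/36, v(4.75) = 75.75, v(67/12) = 3907/36.
Sum = Δs · [v(17/12) + v(2.25) + v(37/12) + ...].
Sum ≈ 225.509259.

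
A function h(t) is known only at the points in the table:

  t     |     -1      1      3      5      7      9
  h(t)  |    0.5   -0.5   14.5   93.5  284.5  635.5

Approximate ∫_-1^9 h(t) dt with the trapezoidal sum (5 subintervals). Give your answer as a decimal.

Δt = 2.
T_5 = (2/2)·[0.5 + 2·(-0.5) + 2·14.5 + 2·93.5 + 2·284.5 + 635.5] = 1420.

1420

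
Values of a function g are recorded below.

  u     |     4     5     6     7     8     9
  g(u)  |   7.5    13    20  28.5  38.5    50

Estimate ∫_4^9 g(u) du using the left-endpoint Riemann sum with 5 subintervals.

Δu = 1.
Sum = 1·[7.5 + 13 + 20 + 28.5 + 38.5] = 107.5.

107.5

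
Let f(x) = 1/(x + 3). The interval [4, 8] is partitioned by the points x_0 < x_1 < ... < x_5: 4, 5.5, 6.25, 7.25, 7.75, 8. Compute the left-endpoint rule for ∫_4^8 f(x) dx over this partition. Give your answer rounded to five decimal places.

Subinterval widths: 1.5, 0.75, 1, 0.5, 0.25.
Left endpoints: 4, 5.5, 6.25, 7.25, 7.75.
f(4) = 1/7, f(5.5) = 2/17, f(6.25) = 4/37, f(7.25) = 4/41, f(7.75) = 4/43.
Sum = Σ Δx_i · f(x_i).
Sum ≈ 0.48267.

0.48267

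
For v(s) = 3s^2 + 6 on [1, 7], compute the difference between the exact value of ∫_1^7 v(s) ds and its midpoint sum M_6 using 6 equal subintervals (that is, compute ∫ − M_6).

Exact integral: ∫_1^7 v(s) ds = 378.
M_6 = 376.5.
Error = 378 − 376.5 = 1.5.

1.5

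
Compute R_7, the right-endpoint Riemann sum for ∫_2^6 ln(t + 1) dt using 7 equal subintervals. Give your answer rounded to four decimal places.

Δt = (6 − 2)/7 = 4/7.
Right endpoints: 18/7, 22/7, 26/7, 30/7, 34/7, 38/7, 6.
f(18/7) ≈ 1.2730, f(22/7) ≈ 1.4214, f(26/7) ≈ 1.5506, f(30/7) ≈ 1.6650, f(34/7) ≈ 1.7677, f(38/7) ≈ 1.8608, f(6) ≈ 1.9459.
Sum = Δt · [f(18/7) + f(22/7) + f(26/7) + ...].
Sum ≈ 6.5624.

6.5624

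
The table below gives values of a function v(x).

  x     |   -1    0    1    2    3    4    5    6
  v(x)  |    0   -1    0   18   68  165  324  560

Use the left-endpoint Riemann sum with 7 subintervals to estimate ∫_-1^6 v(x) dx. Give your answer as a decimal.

574

Δx = 1.
Sum = 1·[0 + (-1) + 0 + 18 + 68 + 165 + 324] = 574.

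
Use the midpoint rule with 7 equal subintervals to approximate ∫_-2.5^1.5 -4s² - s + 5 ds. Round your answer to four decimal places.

Δs = (1.5 − (-2.5))/7 = 4/7.
Midpoints: -31/14, -23/14, -15/14, -0.5, 1/14, 9/14, 17/14.
f(-31/14) = -1215/98, f(-23/14) = -407/98, f(-15/14) = 145/98, f(-0.5) = 4.5, f(1/14) = 481/98, f(9/14) = 265/98, f(17/14) = -207/98.
Sum = Δs · [f(-31/14) + f(-23/14) + f(-15/14) + ...].
Sum ≈ -2.8980.

-2.8980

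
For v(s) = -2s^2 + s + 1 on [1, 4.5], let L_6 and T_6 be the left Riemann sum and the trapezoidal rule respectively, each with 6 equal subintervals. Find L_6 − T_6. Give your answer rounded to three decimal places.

L_6 ≈ -37.14699.
T_6 ≈ -47.35532.
L_6 − T_6 ≈ 10.208.

10.208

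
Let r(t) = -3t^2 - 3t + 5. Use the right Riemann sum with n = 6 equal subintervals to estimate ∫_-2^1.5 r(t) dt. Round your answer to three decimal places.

Δt = (1.5 − (-2))/6 = 7/12.
Right endpoints: -17/12, -5/6, -0.25, 1/3, 11/12, 1.5.
r(-17/12) = 155/48, r(-5/6) = 65/12, r(-0.25) = 5.5625, r(1/3) = 11/3, r(11/12) = -13/48, r(1.5) = -6.25.
Sum = Δt · [r(-17/12) + r(-5/6) + r(-0.25) + ...].
Sum ≈ 6.623.

6.623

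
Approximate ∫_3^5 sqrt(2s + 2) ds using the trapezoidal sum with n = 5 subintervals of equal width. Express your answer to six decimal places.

Δs = (5 − 3)/5 = 0.4.
f(3) ≈ 2.828427, f(3.4) ≈ 2.966479, f(3.8) ≈ 3.098387, f(4.2) ≈ 3.224903, f(4.6) ≈ 3.346640, f(5) ≈ 3.464102.
T_5 = (Δs/2)·[f(s_0) + 2f(s_1) + ... + 2f(s_{4}) + f(s_5)].
Sum ≈ 6.313069.

6.313069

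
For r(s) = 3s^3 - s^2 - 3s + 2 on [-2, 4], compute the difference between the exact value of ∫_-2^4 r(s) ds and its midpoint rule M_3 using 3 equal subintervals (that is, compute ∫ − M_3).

Exact integral: ∫_-2^4 r(s) ds = 150.
M_3 = 134.
Error = 150 − 134 = 16.

16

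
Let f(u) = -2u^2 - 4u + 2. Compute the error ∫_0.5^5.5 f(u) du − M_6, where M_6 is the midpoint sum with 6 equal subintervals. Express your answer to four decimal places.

-0.5787

Exact integral: ∫_0.5^5.5 f(u) du ≈ -160.833333.
M_6 ≈ -160.254630.
Error ≈ -160.833333 − (-160.254630) ≈ -0.5787.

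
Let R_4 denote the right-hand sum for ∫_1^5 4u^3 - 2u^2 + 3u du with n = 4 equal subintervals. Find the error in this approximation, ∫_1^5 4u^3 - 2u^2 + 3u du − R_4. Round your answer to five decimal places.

-252.66667

Exact integral: ∫_1^5 f(u) du ≈ 577.3333333.
R_4 = 830.
Error ≈ 577.3333333 − 830 ≈ -252.66667.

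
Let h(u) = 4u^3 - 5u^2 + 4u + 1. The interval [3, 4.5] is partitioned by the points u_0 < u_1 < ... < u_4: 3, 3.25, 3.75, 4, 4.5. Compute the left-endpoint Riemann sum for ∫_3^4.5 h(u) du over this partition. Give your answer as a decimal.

203.90625

Subinterval widths: 0.25, 0.5, 0.25, 0.5.
Left endpoints: 3, 3.25, 3.75, 4.
h(3) = 76, h(3.25) = 98.5, h(3.75) = 156.625, h(4) = 193.
Sum = Σ Δu_i · h(u_i).
Sum = 203.90625.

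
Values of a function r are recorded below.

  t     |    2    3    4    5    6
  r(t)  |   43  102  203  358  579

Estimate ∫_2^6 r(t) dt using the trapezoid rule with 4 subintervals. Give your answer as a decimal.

974

Δt = 1.
T_4 = (1/2)·[43 + 2·102 + 2·203 + 2·358 + 579] = 974.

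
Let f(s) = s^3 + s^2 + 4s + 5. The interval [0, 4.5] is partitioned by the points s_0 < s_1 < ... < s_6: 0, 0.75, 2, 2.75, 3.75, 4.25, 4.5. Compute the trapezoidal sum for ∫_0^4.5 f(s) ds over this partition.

Subinterval widths: 0.75, 1.25, 0.75, 1, 0.5, 0.25.
f(0) = 5, f(0.75) = 8.984375, f(2) = 25, f(2.75) = 44.359375, f(3.75) = 86.796875, f(4.25) = 116.828125, f(4.5) = 134.375.
On each subinterval the trapezoid contributes (Δs_i/2)·[f(s_{i-1}) + f(s_i)].
Sum = 200.37890625.

200.37890625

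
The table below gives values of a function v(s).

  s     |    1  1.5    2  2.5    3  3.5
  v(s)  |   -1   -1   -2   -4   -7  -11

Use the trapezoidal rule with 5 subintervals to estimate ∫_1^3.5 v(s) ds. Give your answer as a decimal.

Δs = 0.5.
T_5 = (0.5/2)·[(-1) + 2·(-1) + 2·(-2) + 2·(-4) + 2·(-7) + (-11)] = -10.

-10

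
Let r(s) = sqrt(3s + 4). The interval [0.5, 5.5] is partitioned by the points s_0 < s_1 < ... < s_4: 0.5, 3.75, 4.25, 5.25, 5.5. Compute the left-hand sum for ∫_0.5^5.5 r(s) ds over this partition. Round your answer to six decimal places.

Subinterval widths: 3.25, 0.5, 1, 0.25.
Left endpoints: 0.5, 3.75, 4.25, 5.25.
r(0.5) ≈ 2.345208, r(3.75) ≈ 3.905125, r(4.25) ≈ 4.092676, r(5.25) ≈ 4.444097.
Sum = Σ Δs_i · r(s_i).
Sum ≈ 14.778189.

14.778189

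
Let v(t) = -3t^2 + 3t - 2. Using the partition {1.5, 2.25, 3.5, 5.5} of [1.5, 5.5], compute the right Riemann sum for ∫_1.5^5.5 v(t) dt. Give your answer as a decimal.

-195.640625

Subinterval widths: 0.75, 1.25, 2.
Right endpoints: 2.25, 3.5, 5.5.
v(2.25) = -10.4375, v(3.5) = -28.25, v(5.5) = -76.25.
Sum = Σ Δt_i · v(t_i).
Sum = -195.640625.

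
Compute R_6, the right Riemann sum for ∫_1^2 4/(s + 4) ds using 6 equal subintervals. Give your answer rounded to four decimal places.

0.7183

Δs = (2 − 1)/6 = 1/6.
Right endpoints: 7/6, 4/3, 1.5, 5/3, 11/6, 2.
f(7/6) = 24/31, f(4/3) = 0.75, f(1.5) = 8/11, f(5/3) = 12/17, f(11/6) = 24/35, f(2) = 2/3.
Sum = Δs · [f(7/6) + f(4/3) + f(1.5) + ...].
Sum ≈ 0.7183.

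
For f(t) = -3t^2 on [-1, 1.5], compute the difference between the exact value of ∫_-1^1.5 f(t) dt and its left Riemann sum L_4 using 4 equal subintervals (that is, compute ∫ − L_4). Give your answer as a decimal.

-0.68359375

Exact integral: ∫_-1^1.5 f(t) dt = -4.375.
L_4 = -3.69140625.
Error = -4.375 − (-3.69140625) = -0.68359375.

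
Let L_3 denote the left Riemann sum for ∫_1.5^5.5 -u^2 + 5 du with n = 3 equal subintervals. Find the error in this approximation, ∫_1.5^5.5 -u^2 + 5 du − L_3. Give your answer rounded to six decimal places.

-17.481481

Exact integral: ∫_1.5^5.5 f(u) du ≈ -34.33333333.
L_3 ≈ -16.85185185.
Error ≈ -34.33333333 − (-16.85185185) ≈ -17.481481.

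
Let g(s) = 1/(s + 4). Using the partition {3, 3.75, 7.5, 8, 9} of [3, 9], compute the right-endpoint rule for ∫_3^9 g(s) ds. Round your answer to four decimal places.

0.5415

Subinterval widths: 0.75, 3.75, 0.5, 1.
Right endpoints: 3.75, 7.5, 8, 9.
g(3.75) = 4/31, g(7.5) = 2/23, g(8) = 1/12, g(9) = 1/13.
Sum = Σ Δs_i · g(s_i).
Sum ≈ 0.5415.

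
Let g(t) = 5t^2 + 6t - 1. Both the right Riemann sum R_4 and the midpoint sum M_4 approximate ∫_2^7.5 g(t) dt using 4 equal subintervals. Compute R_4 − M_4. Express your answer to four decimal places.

R_4 = 1052.00390625.
M_4 ≈ 836.708984.
R_4 − M_4 ≈ 215.2949.

215.2949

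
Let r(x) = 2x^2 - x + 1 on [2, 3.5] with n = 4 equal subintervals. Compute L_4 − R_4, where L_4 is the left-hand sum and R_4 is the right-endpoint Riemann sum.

L_4 = 17.8828125.
R_4 = 23.5078125.
L_4 − R_4 = -5.625.

-5.625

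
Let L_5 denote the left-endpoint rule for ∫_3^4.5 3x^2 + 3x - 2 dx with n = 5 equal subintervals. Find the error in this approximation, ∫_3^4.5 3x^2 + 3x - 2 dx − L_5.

Exact integral: ∫_3^4.5 f(x) dx = 78.
L_5 = 72.33.
Error = 78 − 72.33 = 5.67.

5.67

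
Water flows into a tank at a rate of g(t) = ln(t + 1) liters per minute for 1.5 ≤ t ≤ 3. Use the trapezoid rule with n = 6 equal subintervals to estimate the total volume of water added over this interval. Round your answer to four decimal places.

1.7537

Δt = (3 − 1.5)/6 = 0.25.
g(1.5) ≈ 0.9163, g(1.75) ≈ 1.0116, g(2) ≈ 1.0986, g(2.25) ≈ 1.1787, g(2.5) ≈ 1.2528, g(2.75) ≈ 1.3218, g(3) ≈ 1.3863.
T_6 = (Δt/2)·[g(t_0) + 2g(t_1) + ... + 2g(t_{5}) + g(t_6)].
Sum ≈ 1.7537.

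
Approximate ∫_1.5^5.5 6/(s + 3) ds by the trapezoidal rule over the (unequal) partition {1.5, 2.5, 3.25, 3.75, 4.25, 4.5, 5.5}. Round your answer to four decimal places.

3.8289

Subinterval widths: 1, 0.75, 0.5, 0.5, 0.25, 1.
f(1.5) = 4/3, f(2.5) = 12/11, f(3.25) = 0.96, f(3.75) = 8/9, f(4.25) = 24/29, f(4.5) = 0.8, f(5.5) = 12/17.
On each subinterval the trapezoid contributes (Δs_i/2)·[f(s_{i-1}) + f(s_i)].
Sum ≈ 3.8289.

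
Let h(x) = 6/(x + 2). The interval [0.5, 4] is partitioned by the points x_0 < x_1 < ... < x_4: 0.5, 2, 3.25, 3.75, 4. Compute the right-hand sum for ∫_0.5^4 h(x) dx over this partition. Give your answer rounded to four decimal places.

4.4503

Subinterval widths: 1.5, 1.25, 0.5, 0.25.
Right endpoints: 2, 3.25, 3.75, 4.
h(2) = 1.5, h(3.25) = 8/7, h(3.75) = 24/23, h(4) = 1.
Sum = Σ Δx_i · h(x_i).
Sum ≈ 4.4503.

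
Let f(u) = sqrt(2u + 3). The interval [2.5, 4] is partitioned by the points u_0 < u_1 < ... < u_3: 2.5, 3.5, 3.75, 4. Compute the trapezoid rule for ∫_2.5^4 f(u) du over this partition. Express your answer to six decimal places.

4.615308

Subinterval widths: 1, 0.25, 0.25.
f(2.5) ≈ 2.828427, f(3.5) ≈ 3.162278, f(3.75) ≈ 3.240370, f(4) ≈ 3.316625.
On each subinterval the trapezoid contributes (Δu_i/2)·[f(u_{i-1}) + f(u_i)].
Sum ≈ 4.615308.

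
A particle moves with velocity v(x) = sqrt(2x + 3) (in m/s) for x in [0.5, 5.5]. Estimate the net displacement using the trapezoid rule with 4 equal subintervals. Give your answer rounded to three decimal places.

14.764

Δx = (5.5 − 0.5)/4 = 1.25.
v(0.5) ≈ 2.000, v(1.75) ≈ 2.550, v(3) ≈ 3.000, v(4.25) ≈ 3.391, v(5.5) ≈ 3.742.
T_4 = (Δx/2)·[v(x_0) + 2v(x_1) + 2v(x_2) + 2v(x_3) + v(x_4)].
Sum ≈ 14.764.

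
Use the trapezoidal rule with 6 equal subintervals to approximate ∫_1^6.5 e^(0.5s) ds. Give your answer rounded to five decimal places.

49.12553

Δs = (6.5 − 1)/6 = 11/12.
f(1) ≈ 1.64872, f(23/12) ≈ 2.60735, f(17/6) ≈ 4.12335, f(3.75) ≈ 6.52082, f(14/3) ≈ 10.31226, f(67/12) ≈ 16.30818, f(6.5) ≈ 25.79034.
T_6 = (Δs/2)·[f(s_0) + 2f(s_1) + ... + 2f(s_{5}) + f(s_6)].
Sum ≈ 49.12553.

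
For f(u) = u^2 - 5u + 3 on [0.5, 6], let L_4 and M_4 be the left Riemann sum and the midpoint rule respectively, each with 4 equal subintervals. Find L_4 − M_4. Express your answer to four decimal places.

-3.0723

L_4 = -4.85546875.
M_4 ≈ -1.783203.
L_4 − M_4 ≈ -3.0723.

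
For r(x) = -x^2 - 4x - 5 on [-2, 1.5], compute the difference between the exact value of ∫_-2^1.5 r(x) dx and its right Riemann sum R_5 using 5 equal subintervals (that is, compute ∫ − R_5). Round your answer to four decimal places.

4.5733

Exact integral: ∫_-2^1.5 r(x) dx ≈ -17.791667.
R_5 = -22.365.
Error ≈ -17.791667 − (-22.365) ≈ 4.5733.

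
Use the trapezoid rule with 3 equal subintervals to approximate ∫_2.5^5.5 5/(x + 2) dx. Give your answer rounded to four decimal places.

Δx = (5.5 − 2.5)/3 = 1.
f(2.5) = 10/9, f(3.5) = 10/11, f(4.5) = 10/13, f(5.5) = 2/3.
T_3 = (Δx/2)·[f(x_0) + 2f(x_1) + 2f(x_2) + f(x_3)].
Sum ≈ 2.5672.

2.5672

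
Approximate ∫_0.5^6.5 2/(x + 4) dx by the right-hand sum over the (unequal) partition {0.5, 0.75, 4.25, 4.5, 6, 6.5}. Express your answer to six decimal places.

1.407810

Subinterval widths: 0.25, 3.5, 0.25, 1.5, 0.5.
Right endpoints: 0.75, 4.25, 4.5, 6, 6.5.
f(0.75) = 8/19, f(4.25) = 8/33, f(4.5) = 4/17, f(6) = 0.2, f(6.5) = 4/21.
Sum = Σ Δx_i · f(x_i).
Sum ≈ 1.407810.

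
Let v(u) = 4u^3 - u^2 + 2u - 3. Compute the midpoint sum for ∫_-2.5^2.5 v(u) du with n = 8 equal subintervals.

-25.25390625

Δu = (2.5 − (-2.5))/8 = 0.625.
Midpoints: -2.1875, -1.5625, -0.9375, -0.3125, 0.3125, 0.9375, 1.5625, 2.1875.
v(-2.1875) = -55327/1024, v(-1.5625) = -24397/1024, v(-0.9375) = -9267/1024, v(-0.3125) = -3937/1024, v(0.3125) = -2407/1024, v(0.9375) = 1323/1024, v(1.5625) = 13253/1024, v(2.1875) = 39383/1024.
Sum = Δu · [v(-2.1875) + v(-1.5625) + v(-0.9375) + ...].
Sum = -25.25390625.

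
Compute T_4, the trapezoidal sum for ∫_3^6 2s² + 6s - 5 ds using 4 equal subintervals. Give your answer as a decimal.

192.5625

Δs = (6 − 3)/4 = 0.75.
f(3) = 31, f(3.75) = 45.625, f(4.5) = 62.5, f(5.25) = 81.625, f(6) = 103.
T_4 = (Δs/2)·[f(s_0) + 2f(s_1) + 2f(s_2) + 2f(s_3) + f(s_4)].
Sum = 192.5625.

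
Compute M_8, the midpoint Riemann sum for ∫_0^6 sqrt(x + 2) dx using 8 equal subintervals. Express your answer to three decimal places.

13.203

Δx = (6 − 0)/8 = 0.75.
Midpoints: 0.375, 1.125, 1.875, 2.625, 3.375, 4.125, 4.875, 5.625.
f(0.375) ≈ 1.541, f(1.125) ≈ 1.768, f(1.875) ≈ 1.969, f(2.625) ≈ 2.151, f(3.375) ≈ 2.318, f(4.125) ≈ 2.475, f(4.875) ≈ 2.622, f(5.625) ≈ 2.761.
Sum = Δx · [f(0.375) + f(1.125) + f(1.875) + ...].
Sum ≈ 13.203.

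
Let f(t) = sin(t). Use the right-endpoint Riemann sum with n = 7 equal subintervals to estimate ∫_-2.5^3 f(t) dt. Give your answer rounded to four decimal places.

0.4696

Δt = (3 − (-2.5))/7 = 11/14.
Right endpoints: -12/7, -13/14, -1/7, 9/14, 10/7, 31/14, 3.
f(-12/7) ≈ -0.9897, f(-13/14) ≈ -0.8008, f(-1/7) ≈ -0.1424, f(9/14) ≈ 0.5995, f(10/7) ≈ 0.9899, f(31/14) ≈ 0.8000, f(3) ≈ 0.1411.
Sum = Δt · [f(-12/7) + f(-13/14) + f(-1/7) + ...].
Sum ≈ 0.4696.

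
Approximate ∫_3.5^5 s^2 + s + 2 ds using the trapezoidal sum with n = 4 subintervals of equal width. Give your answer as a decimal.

Δs = (5 − 3.5)/4 = 0.375.
f(3.5) = 17.75, f(3.875) = 20.890625, f(4.25) = 24.3125, f(4.625) = 28.015625, f(5) = 32.
T_4 = (Δs/2)·[f(s_0) + 2f(s_1) + 2f(s_2) + 2f(s_3) + f(s_4)].
Sum = 36.78515625.

36.78515625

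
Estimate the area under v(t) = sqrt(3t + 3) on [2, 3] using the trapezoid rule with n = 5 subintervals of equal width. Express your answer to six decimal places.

Δt = (3 − 2)/5 = 0.2.
v(2) ≈ 3.000000, v(2.2) ≈ 3.098387, v(2.4) ≈ 3.193744, v(2.6) ≈ 3.286335, v(2.8) ≈ 3.376389, v(3) ≈ 3.464102.
T_5 = (Δt/2)·[v(t_0) + 2v(t_1) + ... + 2v(t_{4}) + v(t_5)].
Sum ≈ 3.237381.

3.237381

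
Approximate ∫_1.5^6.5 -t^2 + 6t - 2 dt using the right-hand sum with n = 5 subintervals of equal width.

Δt = (6.5 − 1.5)/5 = 1.
Right endpoints: 2.5, 3.5, 4.5, 5.5, 6.5.
f(2.5) = 6.75, f(3.5) = 6.75, f(4.5) = 4.75, f(5.5) = 0.75, f(6.5) = -5.25.
Sum = Δt · [f(2.5) + f(3.5) + f(4.5) + f(5.5) + f(6.5)].
Sum = 13.75.

13.75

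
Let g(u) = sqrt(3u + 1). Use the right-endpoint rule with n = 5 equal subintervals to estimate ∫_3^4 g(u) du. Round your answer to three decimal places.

Δu = (4 − 3)/5 = 0.2.
Right endpoints: 3.2, 3.4, 3.6, 3.8, 4.
g(3.2) ≈ 3.256, g(3.4) ≈ 3.347, g(3.6) ≈ 3.435, g(3.8) ≈ 3.521, g(4) ≈ 3.606.
Sum = Δu · [g(3.2) + g(3.4) + g(3.6) + g(3.8) + g(4)].
Sum ≈ 3.433.

3.433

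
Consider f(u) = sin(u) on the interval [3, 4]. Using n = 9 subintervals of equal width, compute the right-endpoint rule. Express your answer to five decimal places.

Δu = (4 − 3)/9 = 1/9.
Right endpoints: 28/9, 29/9, 10/3, 31/9, 32/9, 11/3, 34/9, 35/9, 4.
f(28/9) ≈ 0.03048, f(29/9) ≈ -0.08054, f(10/3) ≈ -0.19057, f(31/9) ≈ -0.29824, f(32/9) ≈ -0.40224, f(11/3) ≈ -0.50128, f(34/9) ≈ -0.59413, f(35/9) ≈ -0.67966, f(4) ≈ -0.75680.
Sum = Δu · [f(28/9) + f(29/9) + f(10/3) + ...].
Sum ≈ -0.38589.

-0.38589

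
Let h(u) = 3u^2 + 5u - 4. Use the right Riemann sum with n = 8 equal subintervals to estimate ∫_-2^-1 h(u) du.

Δu = (-1 − (-2))/8 = 0.125.
Right endpoints: -1.875, -1.75, -1.625, -1.5, -1.375, -1.25, -1.125, -1.
h(-1.875) = -2.828125, h(-1.75) = -3.5625, h(-1.625) = -4.203125, h(-1.5) = -4.75, h(-1.375) = -5.203125, h(-1.25) = -5.5625, h(-1.125) = -5.828125, h(-1) = -6.
Sum = Δu · [h(-1.875) + h(-1.75) + h(-1.625) + ...].
Sum = -4.7421875.

-4.7421875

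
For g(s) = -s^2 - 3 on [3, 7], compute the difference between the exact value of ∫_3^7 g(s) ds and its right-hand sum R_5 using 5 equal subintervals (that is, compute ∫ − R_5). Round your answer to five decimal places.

16.42667

Exact integral: ∫_3^7 g(s) ds ≈ -117.3333333.
R_5 = -133.76.
Error ≈ -117.3333333 − (-133.76) ≈ 16.42667.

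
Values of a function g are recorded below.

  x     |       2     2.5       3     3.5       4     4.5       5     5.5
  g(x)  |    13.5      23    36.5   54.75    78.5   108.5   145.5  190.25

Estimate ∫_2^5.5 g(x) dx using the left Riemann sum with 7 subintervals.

230.125

Δx = 0.5.
Sum = 0.5·[13.5 + 23 + 36.5 + 54.75 + 78.5 + 108.5 + 145.5] = 230.125.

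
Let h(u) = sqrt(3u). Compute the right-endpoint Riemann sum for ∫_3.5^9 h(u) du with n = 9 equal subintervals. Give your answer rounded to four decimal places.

24.2082

Δu = (9 − 3.5)/9 = 11/18.
Right endpoints: 37/9, 85/18, 16/3, 107/18, 59/9, 43/6, 70/9, 151/18, 9.
h(37/9) ≈ 3.5119, h(85/18) ≈ 3.7639, h(16/3) ≈ 4.0000, h(107/18) ≈ 4.2230, h(59/9) ≈ 4.4347, h(43/6) ≈ 4.6368, h(70/9) ≈ 4.8305, h(151/18) ≈ 5.0166, h(9) ≈ 5.1962.
Sum = Δu · [h(37/9) + h(85/18) + h(16/3) + ...].
Sum ≈ 24.2082.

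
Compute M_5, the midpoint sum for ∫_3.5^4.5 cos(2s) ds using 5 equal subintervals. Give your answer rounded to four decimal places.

-0.1233

Δs = (4.5 − 3.5)/5 = 0.2.
Midpoints: 3.6, 3.8, 4, 4.2, 4.4.
f(3.6) ≈ 0.6084, f(3.8) ≈ 0.2513, f(4) ≈ -0.1455, f(4.2) ≈ -0.5193, f(4.4) ≈ -0.8111.
Sum = Δs · [f(3.6) + f(3.8) + f(4) + f(4.2) + f(4.4)].
Sum ≈ -0.1233.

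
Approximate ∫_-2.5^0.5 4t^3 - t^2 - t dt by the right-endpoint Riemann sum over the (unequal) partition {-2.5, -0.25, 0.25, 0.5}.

Subinterval widths: 2.25, 0.5, 0.25.
Right endpoints: -0.25, 0.25, 0.5.
f(-0.25) = 0.125, f(0.25) = -0.25, f(0.5) = -0.25.
Sum = Σ Δt_i · f(t_i).
Sum = 0.09375.

0.09375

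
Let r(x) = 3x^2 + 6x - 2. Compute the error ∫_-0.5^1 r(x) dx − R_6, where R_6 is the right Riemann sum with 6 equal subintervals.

-1.453125

Exact integral: ∫_-0.5^1 r(x) dx = 0.375.
R_6 = 1.828125.
Error = 0.375 − 1.828125 = -1.453125.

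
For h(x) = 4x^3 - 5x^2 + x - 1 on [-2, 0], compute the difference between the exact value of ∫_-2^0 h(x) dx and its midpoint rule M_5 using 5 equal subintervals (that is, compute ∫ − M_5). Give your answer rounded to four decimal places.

Exact integral: ∫_-2^0 h(x) dx ≈ -33.333333.
M_5 = -32.88.
Error ≈ -33.333333 − (-32.88) ≈ -0.4533.

-0.4533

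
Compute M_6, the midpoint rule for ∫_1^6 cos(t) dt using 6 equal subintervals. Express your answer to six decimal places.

-1.153989

Δt = (6 − 1)/6 = 5/6.
Midpoints: 17/12, 2.25, 37/12, 47/12, 4.75, 67/12.
f(17/12) ≈ 0.153520, f(2.25) ≈ -0.628174, f(37/12) ≈ -0.998303, f(47/12) ≈ -0.714369, f(4.75) ≈ 0.037602, f(67/12) ≈ 0.764938.
Sum = Δt · [f(17/12) + f(2.25) + f(37/12) + ...].
Sum ≈ -1.153989.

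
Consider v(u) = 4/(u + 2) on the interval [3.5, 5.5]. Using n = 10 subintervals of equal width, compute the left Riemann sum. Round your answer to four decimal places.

1.2602

Δu = (5.5 − 3.5)/10 = 0.2.
Left endpoints: 3.5, 3.7, 3.9, 4.1, 4.3, 4.5, 4.7, 4.9, 5.1, 5.3.
v(3.5) = 8/11, v(3.7) = 40/57, v(3.9) = 40/59, v(4.1) = 40/61, v(4.3) = 40/63, v(4.5) = 8/13, v(4.7) = 40/67, v(4.9) = 40/69, v(5.1) = 40/71, v(5.3) = 40/73.
Sum = Δu · [v(3.5) + v(3.7) + v(3.9) + ...].
Sum ≈ 1.2602.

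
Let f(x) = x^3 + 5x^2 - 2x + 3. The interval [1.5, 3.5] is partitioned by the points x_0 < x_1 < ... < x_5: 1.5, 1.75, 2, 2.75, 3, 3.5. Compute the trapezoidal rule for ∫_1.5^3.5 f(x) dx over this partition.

Subinterval widths: 0.25, 0.25, 0.75, 0.25, 0.5.
f(1.5) = 14.625, f(1.75) = 20.171875, f(2) = 27, f(2.75) = 56.109375, f(3) = 69, f(3.5) = 100.125.
On each subinterval the trapezoid contributes (Δx_i/2)·[f(x_{i-1}) + f(x_i)].
Sum = 99.33203125.

99.33203125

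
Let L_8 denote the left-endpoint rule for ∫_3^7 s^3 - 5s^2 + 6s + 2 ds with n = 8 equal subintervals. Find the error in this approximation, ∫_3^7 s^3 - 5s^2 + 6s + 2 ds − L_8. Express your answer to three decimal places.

33.333

Exact integral: ∫_3^7 f(s) ds ≈ 181.33333.
L_8 = 148.
Error ≈ 181.33333 − 148 ≈ 33.333.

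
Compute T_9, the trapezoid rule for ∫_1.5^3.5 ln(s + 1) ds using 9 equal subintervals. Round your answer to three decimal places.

2.477

Δs = (3.5 − 1.5)/9 = 2/9.
f(1.5) ≈ 0.916, f(31/18) ≈ 1.001, f(35/18) ≈ 1.080, f(13/6) ≈ 1.153, f(43/18) ≈ 1.221, f(47/18) ≈ 1.284, f(17/6) ≈ 1.344, f(55/18) ≈ 1.400, f(59/18) ≈ 1.453, f(3.5) ≈ 1.504.
T_9 = (Δs/2)·[f(s_0) + 2f(s_1) + ... + 2f(s_{8}) + f(s_9)].
Sum ≈ 2.477.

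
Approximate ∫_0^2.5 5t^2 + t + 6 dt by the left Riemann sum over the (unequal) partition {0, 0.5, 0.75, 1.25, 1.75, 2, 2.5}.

37.015625

Subinterval widths: 0.5, 0.25, 0.5, 0.5, 0.25, 0.5.
Left endpoints: 0, 0.5, 0.75, 1.25, 1.75, 2.
f(0) = 6, f(0.5) = 7.75, f(0.75) = 9.5625, f(1.25) = 15.0625, f(1.75) = 23.0625, f(2) = 28.
Sum = Σ Δt_i · f(t_i).
Sum = 37.015625.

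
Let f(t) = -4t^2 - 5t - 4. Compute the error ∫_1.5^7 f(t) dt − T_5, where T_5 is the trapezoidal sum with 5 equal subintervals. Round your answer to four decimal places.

Exact integral: ∫_1.5^7 f(t) dt ≈ -591.708333.
T_5 = -596.145.
Error ≈ -591.708333 − (-596.145) ≈ 4.4367.

4.4367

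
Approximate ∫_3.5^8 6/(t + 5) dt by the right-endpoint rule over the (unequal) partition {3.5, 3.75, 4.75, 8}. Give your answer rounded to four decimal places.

2.2868

Subinterval widths: 0.25, 1, 3.25.
Right endpoints: 3.75, 4.75, 8.
f(3.75) = 24/35, f(4.75) = 8/13, f(8) = 6/13.
Sum = Σ Δt_i · f(t_i).
Sum ≈ 2.2868.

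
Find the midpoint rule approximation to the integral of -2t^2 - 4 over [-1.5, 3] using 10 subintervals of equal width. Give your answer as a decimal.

-38.098125

Δt = (3 − (-1.5))/10 = 0.45.
Midpoints: -1.275, -0.825, -0.375, 0.075, 0.525, 0.975, 1.425, 1.875, 2.325, 2.775.
f(-1.275) = -7.25125, f(-0.825) = -5.36125, f(-0.375) = -4.28125, f(0.075) = -4.01125, f(0.525) = -4.55125, f(0.975) = -5.90125, f(1.425) = -8.06125, f(1.875) = -11.03125, f(2.325) = -14.81125, f(2.775) = -19.40125.
Sum = Δt · [f(-1.275) + f(-0.825) + f(-0.375) + ...].
Sum = -38.098125.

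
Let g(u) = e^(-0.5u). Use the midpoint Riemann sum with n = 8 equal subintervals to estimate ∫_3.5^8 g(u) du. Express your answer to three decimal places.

Δu = (8 − 3.5)/8 = 0.5625.
Midpoints: 3.78125, 4.34375, 4.90625, 5.46875, 6.03125, 6.59375, 7.15625, 7.71875.
g(3.78125) ≈ 0.151, g(4.34375) ≈ 0.114, g(4.90625) ≈ 0.086, g(5.46875) ≈ 0.065, g(6.03125) ≈ 0.049, g(6.59375) ≈ 0.037, g(7.15625) ≈ 0.028, g(7.71875) ≈ 0.021.
Sum = Δu · [g(3.78125) + g(4.34375) + g(4.90625) + ...].
Sum ≈ 0.310.

0.310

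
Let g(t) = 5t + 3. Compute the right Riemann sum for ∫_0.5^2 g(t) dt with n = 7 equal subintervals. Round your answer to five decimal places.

14.67857

Δt = (2 − 0.5)/7 = 3/14.
Right endpoints: 5/7, 13/14, 8/7, 19/14, 11/7, 25/14, 2.
g(5/7) = 46/7, g(13/14) = 107/14, g(8/7) = 61/7, g(19/14) = 137/14, g(11/7) = 76/7, g(25/14) = 167/14, g(2) = 13.
Sum = Δt · [g(5/7) + g(13/14) + g(8/7) + ...].
Sum ≈ 14.67857.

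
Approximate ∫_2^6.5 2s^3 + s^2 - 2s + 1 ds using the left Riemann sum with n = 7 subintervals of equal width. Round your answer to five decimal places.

Δs = (6.5 − 2)/7 = 9/14.
Left endpoints: 2, 37/14, 23/7, 55/14, 32/7, 73/14, 41/7.
f(2) = 17, f(37/14) = 13589/343, f(23/7) = 26126/343, f(55/14) = 89071/686, f(32/7) = 69911/343, f(73/14) = 103346/343, f(41/7) = 145934/343.
Sum = Δs · [f(2) + f(37/14) + f(23/7) + ...].
Sum ≈ 767.06633.

767.06633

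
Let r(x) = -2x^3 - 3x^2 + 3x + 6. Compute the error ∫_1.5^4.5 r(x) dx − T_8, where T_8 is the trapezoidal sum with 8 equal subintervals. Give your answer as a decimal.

Exact integral: ∫_1.5^4.5 r(x) dx = -245.25.
T_8 = -246.7265625.
Error = -245.25 − (-246.7265625) = 1.4765625.

1.4765625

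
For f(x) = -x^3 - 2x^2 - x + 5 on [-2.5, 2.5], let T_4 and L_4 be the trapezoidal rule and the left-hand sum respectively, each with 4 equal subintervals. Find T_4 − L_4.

-22.65625

T_4 = 1.5625.
L_4 = 24.21875.
T_4 − L_4 = -22.65625.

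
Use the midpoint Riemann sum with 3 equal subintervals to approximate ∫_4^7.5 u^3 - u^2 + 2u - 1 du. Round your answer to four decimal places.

638.0229

Δu = (7.5 − 4)/3 = 7/6.
Midpoints: 55/12, 5.75, 83/12.
f(55/12) = 144187/1728, f(5.75) = 167.546875, f(83/12) = 511295/1728.
Sum = Δu · [f(55/12) + f(5.75) + f(83/12)].
Sum ≈ 638.0229.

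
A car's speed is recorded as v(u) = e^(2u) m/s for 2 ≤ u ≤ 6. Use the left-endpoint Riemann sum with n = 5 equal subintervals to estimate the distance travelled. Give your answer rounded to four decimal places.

32926.6600

Δu = (6 − 2)/5 = 0.8.
Left endpoints: 2, 2.8, 3.6, 4.4, 5.2.
v(2) ≈ 54.5982, v(2.8) ≈ 270.4264, v(3.6) ≈ 1339.4308, v(4.4) ≈ 6634.2440, v(5.2) ≈ 32859.6257.
Sum = Δu · [v(2) + v(2.8) + v(3.6) + v(4.4) + v(5.2)].
Sum ≈ 32926.6600.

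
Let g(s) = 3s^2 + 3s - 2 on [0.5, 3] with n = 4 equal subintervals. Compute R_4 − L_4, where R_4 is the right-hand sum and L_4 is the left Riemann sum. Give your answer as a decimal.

21.09375

R_4 = 46.03515625.
L_4 = 24.94140625.
R_4 − L_4 = 21.09375.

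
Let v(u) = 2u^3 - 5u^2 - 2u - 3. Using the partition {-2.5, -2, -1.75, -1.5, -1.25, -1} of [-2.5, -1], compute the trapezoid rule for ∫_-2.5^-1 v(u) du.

Subinterval widths: 0.5, 0.25, 0.25, 0.25, 0.25.
v(-2.5) = -60.5, v(-2) = -35, v(-1.75) = -25.53125, v(-1.5) = -18, v(-1.25) = -12.21875, v(-1) = -8.
On each subinterval the trapezoid contributes (Δu_i/2)·[v(u_{i-1}) + v(u_i)].
Sum = -43.1875.

-43.1875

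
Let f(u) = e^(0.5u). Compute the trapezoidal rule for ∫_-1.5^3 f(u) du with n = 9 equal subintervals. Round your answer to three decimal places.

8.060

Δu = (3 − (-1.5))/9 = 0.5.
f(-1.5) ≈ 0.472, f(-1) ≈ 0.607, f(-0.5) ≈ 0.779, f(0) ≈ 1.000, f(0.5) ≈ 1.284, f(1) ≈ 1.649, f(1.5) ≈ 2.117, f(2) ≈ 2.718, f(2.5) ≈ 3.490, f(3) ≈ 4.482.
T_9 = (Δu/2)·[f(u_0) + 2f(u_1) + ... + 2f(u_{8}) + f(u_9)].
Sum ≈ 8.060.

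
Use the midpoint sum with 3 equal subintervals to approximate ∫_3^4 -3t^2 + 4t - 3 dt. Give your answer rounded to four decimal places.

Δt = (4 − 3)/3 = 1/3.
Midpoints: 19/6, 3.5, 23/6.
f(19/6) = -245/12, f(3.5) = -25.75, f(23/6) = -31.75.
Sum = Δt · [f(19/6) + f(3.5) + f(23/6)].
Sum ≈ -25.9722.

-25.9722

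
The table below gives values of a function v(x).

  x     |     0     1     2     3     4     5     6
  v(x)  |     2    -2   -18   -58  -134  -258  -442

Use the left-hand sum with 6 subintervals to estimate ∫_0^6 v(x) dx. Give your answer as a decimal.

Δx = 1.
Sum = 1·[2 + (-2) + (-18) + (-58) + (-134) + (-258)] = -468.

-468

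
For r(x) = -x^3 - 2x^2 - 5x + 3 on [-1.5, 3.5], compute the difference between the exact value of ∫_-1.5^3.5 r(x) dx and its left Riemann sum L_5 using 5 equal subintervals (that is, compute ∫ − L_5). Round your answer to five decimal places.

Exact integral: ∫_-1.5^3.5 r(x) dx ≈ -77.0833333.
L_5 = -35.625.
Error ≈ -77.0833333 − (-35.625) ≈ -41.45833.

-41.45833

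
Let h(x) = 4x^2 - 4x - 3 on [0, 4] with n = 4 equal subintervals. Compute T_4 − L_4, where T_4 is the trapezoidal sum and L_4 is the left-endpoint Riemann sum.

24

T_4 = 44.
L_4 = 20.
T_4 − L_4 = 24.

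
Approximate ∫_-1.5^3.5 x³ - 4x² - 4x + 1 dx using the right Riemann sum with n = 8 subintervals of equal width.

Δx = (3.5 − (-1.5))/8 = 0.625.
Right endpoints: -0.875, -0.25, 0.375, 1, 1.625, 2.25, 2.875, 3.5.
f(-0.875) = 393/512, f(-0.25) = 1.734375, f(0.375) = -517/512, f(1) = -6, f(1.625) = -6027/512, f(2.25) = -16.859375, f(2.875) = -10137/512, f(3.5) = -19.125.
Sum = Δx · [f(-0.875) + f(-0.25) + f(0.375) + ...].
Sum = -45.0390625.

-45.0390625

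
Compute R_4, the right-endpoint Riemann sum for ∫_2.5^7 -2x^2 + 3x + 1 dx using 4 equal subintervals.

Δx = (7 − 2.5)/4 = 1.125.
Right endpoints: 3.625, 4.75, 5.875, 7.
f(3.625) = -14.40625, f(4.75) = -29.875, f(5.875) = -50.40625, f(7) = -76.
Sum = Δx · [f(3.625) + f(4.75) + f(5.875) + f(7)].
Sum = -192.0234375.

-192.0234375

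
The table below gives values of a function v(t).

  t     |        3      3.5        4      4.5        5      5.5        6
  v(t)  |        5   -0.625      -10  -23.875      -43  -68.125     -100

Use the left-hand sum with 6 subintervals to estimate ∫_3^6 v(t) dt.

-70.3125

Δt = 0.5.
Sum = 0.5·[5 + (-0.625) + (-10) + (-23.875) + (-43) + (-68.125)] = -70.3125.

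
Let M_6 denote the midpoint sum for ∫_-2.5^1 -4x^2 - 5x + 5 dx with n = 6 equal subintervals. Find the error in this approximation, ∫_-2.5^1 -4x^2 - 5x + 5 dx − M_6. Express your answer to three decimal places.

Exact integral: ∫_-2.5^1 f(x) dx ≈ 8.45833.
M_6 ≈ 8.85532.
Error ≈ 8.45833 − 8.85532 ≈ -0.397.

-0.397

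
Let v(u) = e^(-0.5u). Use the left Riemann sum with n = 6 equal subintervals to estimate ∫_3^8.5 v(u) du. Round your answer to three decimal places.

0.521

Δu = (8.5 − 3)/6 = 11/12.
Left endpoints: 3, 47/12, 29/6, 5.75, 20/3, 91/12.
v(3) ≈ 0.223, v(47/12) ≈ 0.141, v(29/6) ≈ 0.089, v(5.75) ≈ 0.056, v(20/3) ≈ 0.036, v(91/12) ≈ 0.023.
Sum = Δu · [v(3) + v(47/12) + v(29/6) + ...].
Sum ≈ 0.521.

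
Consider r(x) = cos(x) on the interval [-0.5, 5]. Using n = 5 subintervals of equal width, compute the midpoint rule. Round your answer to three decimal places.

Δx = (5 − (-0.5))/5 = 1.1.
Midpoints: 0.05, 1.15, 2.25, 3.35, 4.45.
r(0.05) ≈ 0.999, r(1.15) ≈ 0.408, r(2.25) ≈ -0.628, r(3.35) ≈ -0.978, r(4.45) ≈ -0.259.
Sum = Δx · [r(0.05) + r(1.15) + r(2.25) + r(3.35) + r(4.45)].
Sum ≈ -0.505.

-0.505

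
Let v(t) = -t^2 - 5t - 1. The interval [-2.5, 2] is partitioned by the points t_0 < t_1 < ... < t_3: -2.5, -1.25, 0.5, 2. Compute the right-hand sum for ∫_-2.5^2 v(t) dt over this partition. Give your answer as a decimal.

Subinterval widths: 1.25, 1.75, 1.5.
Right endpoints: -1.25, 0.5, 2.
v(-1.25) = 3.6875, v(0.5) = -3.75, v(2) = -15.
Sum = Σ Δt_i · v(t_i).
Sum = -24.453125.

-24.453125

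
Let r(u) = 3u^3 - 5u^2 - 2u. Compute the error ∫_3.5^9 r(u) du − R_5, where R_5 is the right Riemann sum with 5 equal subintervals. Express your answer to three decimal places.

Exact integral: ∫_3.5^9 r(u) du ≈ 3595.91146.
R_5 = 4589.75.
Error ≈ 3595.91146 − 4589.75 ≈ -993.839.

-993.839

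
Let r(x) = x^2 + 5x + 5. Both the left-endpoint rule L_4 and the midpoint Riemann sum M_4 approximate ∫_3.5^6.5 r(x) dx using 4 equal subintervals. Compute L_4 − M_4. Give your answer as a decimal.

-16.453125

L_4 = 150.65625.
M_4 = 167.109375.
L_4 − M_4 = -16.453125.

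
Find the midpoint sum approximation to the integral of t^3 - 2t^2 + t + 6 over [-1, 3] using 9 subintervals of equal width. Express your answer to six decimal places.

Δt = (3 − (-1))/9 = 4/9.
Midpoints: -7/9, -1/3, 1/9, 5/9, 1, 13/9, 17/9, 7/3, 25/9.
f(-7/9) = 2582/729, f(-1/3) = 146/27, f(1/9) = 4438/729, f(5/9) = 4454/729, f(1) = 6, f(13/9) = 4582/729, f(17/9) = 5462/729, f(7/3) = 274/27, f(25/9) = 10774/729.
Sum = Δt · [f(-7/9) + f(-1/3) + f(1/9) + ...].
Sum ≈ 29.267490.

29.267490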